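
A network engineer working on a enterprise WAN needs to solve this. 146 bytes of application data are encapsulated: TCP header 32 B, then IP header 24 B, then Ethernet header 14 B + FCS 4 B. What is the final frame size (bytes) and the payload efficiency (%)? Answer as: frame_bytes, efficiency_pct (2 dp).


TCP segment = 146 + 32 = 178 B
IP packet = 178 + 24 = 202 B
Ethernet frame = 202 + 14 + 4 = 220 B
Efficiency = app / frame = 146 / 220 = 0.663636 = 66.3636% -> 66.36% (2 dp)

220, 66.36


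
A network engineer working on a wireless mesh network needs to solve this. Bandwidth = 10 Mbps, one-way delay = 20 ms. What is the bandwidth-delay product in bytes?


Given: bandwidth = 10 Mbps, delay = 20 ms
BDP in bits = 10 * 10^6 * 20 / 1000
BDP in bits = 200000
BDP in bytes = 200000 / 8 = 25000

25000


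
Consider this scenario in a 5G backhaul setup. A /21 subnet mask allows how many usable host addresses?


Given: subnet mask /21
Host bits = 32 - 21 = 11
Total addresses = 2^11 = 2048
Usable hosts = 2048 - 2 (network + broadcast) = 2046

2046


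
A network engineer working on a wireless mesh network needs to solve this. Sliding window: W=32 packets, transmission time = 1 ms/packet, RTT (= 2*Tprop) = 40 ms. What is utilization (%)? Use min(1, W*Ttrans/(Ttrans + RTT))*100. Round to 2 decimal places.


Given: W = 32, Ttrans = 1 ms, RTT = 40 ms (= 2 * Tprop, Tprop = 20 ms)
Cycle time = Ttrans + RTT = 1 + 40 = 41 ms (first packet sent until its ACK returns)
W * Ttrans = 32 * 1 = 32 ms of sending per cycle
W * Ttrans / (Ttrans + RTT) = 32 / 41 = 0.780488
U = min(1, 0.780488) = 0.780488
U% = 78.05%

78.05


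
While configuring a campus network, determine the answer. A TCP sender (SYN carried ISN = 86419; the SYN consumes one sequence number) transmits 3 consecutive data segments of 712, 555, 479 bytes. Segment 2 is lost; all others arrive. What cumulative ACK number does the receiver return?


SYN uses sequence number 86419; first data byte = ISN + 1 = 86420.
Segment 1: SEQ = 86420, len = 712 B, covers [86420, 87131]
Segment 2: SEQ = 87132, len = 555 B, covers [87132, 87686] [LOST]
Segment 3: SEQ = 87687, len = 479 B, covers [87687, 88165]
In-order data received: bytes [86420, 87131] (segments 1..1).
Segment 2 missing -> gap begins at byte 87132; later segments buffered out of order.
Cumulative ACK = next expected in-order byte = 86420 + 712 = 87132

87132


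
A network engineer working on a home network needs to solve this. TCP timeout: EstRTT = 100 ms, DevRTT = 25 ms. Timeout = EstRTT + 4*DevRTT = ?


Given: EstRTT = 100 ms, DevRTT = 25 ms
Timeout = EstRTT + 4 * DevRTT
4 * DevRTT = 4 * 25 = 100
Timeout = 100 + 100 = 200 ms

200


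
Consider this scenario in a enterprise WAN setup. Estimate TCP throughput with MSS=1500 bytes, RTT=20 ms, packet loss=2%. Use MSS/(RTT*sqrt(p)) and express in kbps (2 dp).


Given: MSS = 1500 bytes, RTT = 20 ms, loss = 2%
RTT in seconds = 20 / 1000 = 0.02
Loss rate = 2% = 0.02
sqrt(loss) = sqrt(0.02) = 0.141421356237
Throughput (bytes/s) = 1500 / (0.02 * 0.141421356237) = 530330.0859
Throughput (kbps) = 530330.0859 * 8 / 1000 = 4242.640687 -> 4242.64 kbps (2 dp)

4242.64


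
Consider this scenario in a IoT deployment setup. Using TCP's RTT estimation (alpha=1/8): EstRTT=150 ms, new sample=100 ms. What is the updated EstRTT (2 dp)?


Given: EstRTT = 150 ms, SampleRTT = 100 ms, alpha = 1/8
New EstRTT = (1 - alpha) * EstRTT + alpha * SampleRTT
(7/8) * 150 = 131.25
(1/8) * 100 = 12.5
New EstRTT = 131.25 + 12.5 = 143.75 ms -> 143.75 ms (2 dp)

143.75


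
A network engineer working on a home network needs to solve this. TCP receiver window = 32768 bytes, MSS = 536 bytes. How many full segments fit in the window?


Given: RWND = 32768 bytes, MSS = 536 bytes
Full segments = floor(RWND / MSS)
Full segments = floor(32768 / 536)
Full segments = floor(61.1343) = 61

61


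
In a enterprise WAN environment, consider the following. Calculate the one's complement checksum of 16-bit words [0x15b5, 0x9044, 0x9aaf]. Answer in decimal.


Given words: [0x15b5, 0x9044, 0x9aaf]
Step 1: Sum all words
Raw sum = 5557 + 36932 + 39599 = 82088
Step 2: Fold carry: (16552 + 1) = 16553
One's complement = ~16553 & 0xFFFF = 48982

48982


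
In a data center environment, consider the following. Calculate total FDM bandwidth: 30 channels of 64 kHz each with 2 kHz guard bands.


Given: 30 channels, 64 kHz each, guard = 2 kHz
Channel bandwidth = 30 * 64 = 1920 kHz
Guard bands = 29 gaps * 2 kHz = 58 kHz
Total = 1920 + 58 = 1978 kHz

1978


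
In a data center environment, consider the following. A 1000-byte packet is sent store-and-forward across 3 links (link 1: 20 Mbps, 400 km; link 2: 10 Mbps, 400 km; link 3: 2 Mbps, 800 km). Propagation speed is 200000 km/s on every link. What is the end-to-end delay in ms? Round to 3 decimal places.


Packet = 1000 bytes = 8000 bits. Store-and-forward: sum (t_trans + t_prop) per link.
Link 1: t_trans = 8000/(20*10^6) s = 0.4000 ms; t_prop = 400/200000 s = 2.0000 ms; subtotal = 2.4000 ms
Link 2: t_trans = 8000/(10*10^6) s = 0.8000 ms; t_prop = 400/200000 s = 2.0000 ms; subtotal = 2.8000 ms
Link 3: t_trans = 8000/(2*10^6) s = 4.0000 ms; t_prop = 800/200000 s = 4.0000 ms; subtotal = 8.0000 ms
End-to-end = 2.4000 + 2.8000 + 8.0000 = 13.2000 ms -> 13.200 ms (3 dp)

13.200


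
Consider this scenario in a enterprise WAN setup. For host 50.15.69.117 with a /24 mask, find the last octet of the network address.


Given: IP = 50.15.69.117, prefix = /24
Subnet mask = 255.255.255.0
Last octet of IP: 117
Last octet of mask: 0
Network last octet = 117 AND 0 = 0

0


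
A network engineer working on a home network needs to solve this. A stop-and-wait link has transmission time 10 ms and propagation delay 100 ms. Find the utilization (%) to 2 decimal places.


Given: Ttrans = 10 ms, Tprop = 100 ms
RTT = 2 * Tprop = 2 * 100 = 200 ms
U = Ttrans / (Ttrans + RTT)
U = 10 / (10 + 200)
U = 10 / 210 = 0.047619
U% = 4.76%

4.76


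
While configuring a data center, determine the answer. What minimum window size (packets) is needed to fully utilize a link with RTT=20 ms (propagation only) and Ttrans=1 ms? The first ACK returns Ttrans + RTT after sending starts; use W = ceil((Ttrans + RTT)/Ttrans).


Given: Ttrans = 1 ms, RTT = 20 ms (= 2 * Tprop, Tprop = 10 ms)
Time until first ACK returns = Ttrans + RTT = 1 + 20 = 21 ms
Need W * Ttrans >= Ttrans + RTT  ->  W >= (Ttrans + RTT) / Ttrans
(Ttrans + RTT) / Ttrans = 21 / 1 = 21
W_min = ceil(21) = 21

21


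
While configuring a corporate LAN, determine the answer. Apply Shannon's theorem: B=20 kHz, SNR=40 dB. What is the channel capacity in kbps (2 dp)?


Given: B = 20 kHz, SNR = 40 dB
SNR linear = 10^(40/10) = 10000
1 + SNR = 10001
log2(10001) = 13.2878566418
C = 20 * 1000 * 13.2878566418 = 265757.1328 bps
C = 265.757133 kbps -> 265.76 kbps (2 dp)

265.76


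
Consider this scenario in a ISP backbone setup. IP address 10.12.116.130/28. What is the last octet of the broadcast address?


Given: IP = 10.12.116.130, prefix = /28
Host bits = 32 - 28 = 4
Network last octet = 130 AND mask = 128
Host part size = 2^4 - 1 = 15
Broadcast last octet = 128 OR 15 = 143

143


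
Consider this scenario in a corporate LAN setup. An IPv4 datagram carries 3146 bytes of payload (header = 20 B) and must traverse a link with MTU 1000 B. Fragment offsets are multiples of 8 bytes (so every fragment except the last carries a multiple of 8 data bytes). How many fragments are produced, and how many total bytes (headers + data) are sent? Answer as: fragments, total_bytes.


Max data per non-final fragment = floor((MTU - header)/8)*8 = floor((1000 - 20)/8)*8 = floor(980/8)*8 = 976 B
Final fragment needs no 8-byte alignment: it can carry up to MTU - header = 980 B
Non-final fragments needed = ceil((payload - 980) / 976) = ceil(2166/976) = ceil(2.2193) = 3
Number of fragments = 3 + 1 = 4
Fragment sizes (data): 3 * 976 B + 218 B (last, 218 <= 980 OK)
Total bytes sent = payload + n_frags * header = 3146 + 4*20 = 3146 + 80 = 3226 B

4, 3226


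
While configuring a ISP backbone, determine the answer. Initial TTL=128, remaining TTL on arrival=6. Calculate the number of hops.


Given: initial TTL = 128, received TTL = 6
Hops = initial TTL - received TTL
Hops = 128 - 6 = 122

122


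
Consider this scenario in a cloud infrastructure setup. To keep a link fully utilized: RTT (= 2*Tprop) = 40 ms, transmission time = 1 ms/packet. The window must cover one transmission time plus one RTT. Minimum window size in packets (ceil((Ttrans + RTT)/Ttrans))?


Given: Ttrans = 1 ms, RTT = 40 ms (= 2 * Tprop, Tprop = 20 ms)
Time until first ACK returns = Ttrans + RTT = 1 + 40 = 41 ms
Need W * Ttrans >= Ttrans + RTT  ->  W >= (Ttrans + RTT) / Ttrans
(Ttrans + RTT) / Ttrans = 41 / 1 = 41
W_min = ceil(41) = 41

41


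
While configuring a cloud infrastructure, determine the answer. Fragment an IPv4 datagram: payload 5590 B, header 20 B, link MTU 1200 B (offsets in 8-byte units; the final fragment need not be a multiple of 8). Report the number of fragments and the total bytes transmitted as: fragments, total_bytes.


Max data per non-final fragment = floor((MTU - header)/8)*8 = floor((1200 - 20)/8)*8 = floor(1180/8)*8 = 1176 B
Final fragment needs no 8-byte alignment: it can carry up to MTU - header = 1180 B
Non-final fragments needed = ceil((payload - 1180) / 1176) = ceil(4410/1176) = ceil(3.7500) = 4
Number of fragments = 4 + 1 = 5
Fragment sizes (data): 4 * 1176 B + 886 B (last, 886 <= 1180 OK)
Total bytes sent = payload + n_frags * header = 5590 + 5*20 = 5590 + 100 = 5690 B

5, 5690


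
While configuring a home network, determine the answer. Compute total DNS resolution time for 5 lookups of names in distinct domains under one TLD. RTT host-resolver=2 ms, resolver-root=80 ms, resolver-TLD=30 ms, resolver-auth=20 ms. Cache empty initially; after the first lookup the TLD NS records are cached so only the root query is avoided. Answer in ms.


Lookup 1 (cold cache): local + root + TLD + auth = 2 + 80 + 30 + 20 = 132 ms
Lookups 2..5 (TLD NS cached -> skip root; new domain -> still ask TLD and auth): local + TLD + auth = 2 + 30 + 20 = 52 ms each
Remaining 4 lookups: 4 * 52 = 208 ms
Total = 132 + 208 = 340 ms

340


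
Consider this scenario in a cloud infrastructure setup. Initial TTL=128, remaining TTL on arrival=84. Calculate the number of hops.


Given: initial TTL = 128, received TTL = 84
Hops = initial TTL - received TTL
Hops = 128 - 84 = 44

44


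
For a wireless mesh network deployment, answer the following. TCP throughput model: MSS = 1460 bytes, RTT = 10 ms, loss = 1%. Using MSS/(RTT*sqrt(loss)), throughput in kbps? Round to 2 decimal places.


Given: MSS = 1460 bytes, RTT = 10 ms, loss = 1%
RTT in seconds = 10 / 1000 = 0.01
Loss rate = 1% = 0.01
sqrt(loss) = sqrt(0.01) = 0.1
Throughput (bytes/s) = 1460 / (0.01 * 0.1) = 1460000.0000
Throughput (kbps) = 1460000.0000 * 8 / 1000 = 11680.000000 -> 11680.00 kbps (2 dp)

11680.00


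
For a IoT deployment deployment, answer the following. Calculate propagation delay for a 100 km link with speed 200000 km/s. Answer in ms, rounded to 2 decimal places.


Given: distance = 100 km, speed = 200000 km/s
Delay = distance / speed = 100 / 200000 seconds
Delay in ms = 100 * 1000 / 200000
Delay = 0.5000 ms
Rounded to 2 dp = 0.50 ms

0.50


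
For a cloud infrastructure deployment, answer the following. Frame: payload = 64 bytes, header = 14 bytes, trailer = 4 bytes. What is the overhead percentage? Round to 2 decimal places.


Given: payload = 64 B, header = 14 B, trailer = 4 B
Overhead bytes = header + trailer = 14 + 4 = 18
Total frame = payload + overhead = 64 + 18 = 82
Overhead % = 18 / 82 * 100 = 21.9512% -> 21.95% (2 dp)

21.95


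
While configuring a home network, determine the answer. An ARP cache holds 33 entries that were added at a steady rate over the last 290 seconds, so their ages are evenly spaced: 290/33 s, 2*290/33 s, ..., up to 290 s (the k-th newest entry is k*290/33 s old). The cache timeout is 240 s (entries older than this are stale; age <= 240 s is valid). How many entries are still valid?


Ages are k * 290/33 s for k = 1..33 (spacing = 8.7879 s).
Entry k is valid iff k * 290/33 <= 240 iff k <= 33 * 240 / 290 = 27.3103
n_valid = floor(27.3103) = 27
(n_stale = 33 - 27 = 6)

27


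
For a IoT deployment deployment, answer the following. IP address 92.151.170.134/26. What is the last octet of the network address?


Given: IP = 92.151.170.134, prefix = /26
Subnet mask = 255.255.255.192
Last octet of IP: 134
Last octet of mask: 192
Network last octet = 134 AND 192 = 128

128


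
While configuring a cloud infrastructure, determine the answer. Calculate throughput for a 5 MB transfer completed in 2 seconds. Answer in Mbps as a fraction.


Given: file = 5 MB, time = 2 s
File in Mb = 5 * 8 = 40 Mb
Throughput = 40 / 2 Mbps
Throughput = 20 Mbps

20


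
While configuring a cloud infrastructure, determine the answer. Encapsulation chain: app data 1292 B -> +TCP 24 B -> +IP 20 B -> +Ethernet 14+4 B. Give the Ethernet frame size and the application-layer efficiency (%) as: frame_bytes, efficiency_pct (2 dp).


TCP segment = 1292 + 24 = 1316 B
IP packet = 1316 + 20 = 1336 B
Ethernet frame = 1336 + 14 + 4 = 1354 B
Efficiency = app / frame = 1292 / 1354 = 0.954210 = 95.4210% -> 95.42% (2 dp)

1354, 95.42


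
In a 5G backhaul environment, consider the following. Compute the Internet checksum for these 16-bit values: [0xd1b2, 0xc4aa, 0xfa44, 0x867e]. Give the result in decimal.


Given words: [0xd1b2, 0xc4aa, 0xfa44, 0x867e]
Step 1: Sum all words
Raw sum = 53682 + 50346 + 64068 + 34430 = 202526
Step 2: Fold carry: (5918 + 3) = 5921
One's complement = ~5921 & 0xFFFF = 59614

59614


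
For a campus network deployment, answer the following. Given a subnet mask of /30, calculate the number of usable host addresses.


Given: subnet mask /30
Host bits = 32 - 30 = 2
Total addresses = 2^2 = 4
Usable hosts = 4 - 2 (network + broadcast) = 2

2


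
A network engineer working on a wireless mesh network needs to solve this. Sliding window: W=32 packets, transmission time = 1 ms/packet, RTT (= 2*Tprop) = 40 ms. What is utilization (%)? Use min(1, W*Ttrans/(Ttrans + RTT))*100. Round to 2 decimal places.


Given: W = 32, Ttrans = 1 ms, RTT = 40 ms (= 2 * Tprop, Tprop = 20 ms)
Cycle time = Ttrans + RTT = 1 + 40 = 41 ms (first packet sent until its ACK returns)
W * Ttrans = 32 * 1 = 32 ms of sending per cycle
W * Ttrans / (Ttrans + RTT) = 32 / 41 = 0.780488
U = min(1, 0.780488) = 0.780488
U% = 78.05%

78.05


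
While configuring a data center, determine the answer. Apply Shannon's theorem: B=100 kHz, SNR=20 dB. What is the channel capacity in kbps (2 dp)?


Given: B = 100 kHz, SNR = 20 dB
SNR linear = 10^(20/10) = 100
1 + SNR = 101
log2(101) = 6.6582114828
C = 100 * 1000 * 6.6582114828 = 665821.1483 bps
C = 665.821148 kbps -> 665.82 kbps (2 dp)

665.82


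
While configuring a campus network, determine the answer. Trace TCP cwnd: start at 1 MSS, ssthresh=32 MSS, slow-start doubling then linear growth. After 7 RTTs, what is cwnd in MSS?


RTT 0: cwnd = 1 MSS (initial)
RTT 1: cwnd = 2 MSS (slow start, doubled)
RTT 2: cwnd = 4 MSS (slow start, doubled)
RTT 3: cwnd = 8 MSS (slow start, doubled)
RTT 4: cwnd = 16 MSS (slow start, doubled)
RTT 5: cwnd = 32 MSS (slow start, doubled)
RTT 6: cwnd = 33 MSS (congestion avoidance, +1)
RTT 7: cwnd = 34 MSS (congestion avoidance, +1)

34


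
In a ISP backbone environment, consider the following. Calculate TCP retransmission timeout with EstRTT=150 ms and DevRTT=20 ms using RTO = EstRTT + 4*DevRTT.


Given: EstRTT = 150 ms, DevRTT = 20 ms
Timeout = EstRTT + 4 * DevRTT
4 * DevRTT = 4 * 20 = 80
Timeout = 150 + 80 = 230 ms

230


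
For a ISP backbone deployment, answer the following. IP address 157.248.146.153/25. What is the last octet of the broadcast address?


Given: IP = 157.248.146.153, prefix = /25
Host bits = 32 - 25 = 7
Network last octet = 153 AND mask = 128
Host part size = 2^7 - 1 = 127
Broadcast last octet = 128 OR 127 = 255

255


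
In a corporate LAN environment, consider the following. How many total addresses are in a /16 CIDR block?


Given: CIDR prefix /16
Host bits = 32 - 16 = 16
Total addresses = 2^16 = 65536

65536


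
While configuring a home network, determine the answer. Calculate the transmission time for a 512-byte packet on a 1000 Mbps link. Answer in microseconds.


Given: packet = 512 bytes, bandwidth = 1000 Mbps
Packet in bits = 512 * 8 = 4096 bits
Bandwidth = 1000 * 10^6 = 1000000000 bps
Time = 4096 / 1000000000 seconds
Time in us = 4096 * 10^6 / 1000000000 = 4.096

4.096


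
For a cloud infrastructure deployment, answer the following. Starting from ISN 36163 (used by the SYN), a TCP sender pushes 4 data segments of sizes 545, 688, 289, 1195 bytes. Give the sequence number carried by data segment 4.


The SYN occupies sequence number ISN = 36163, so the first data byte is ISN + 1 = 36164.
SEQ of data segment i = (ISN + 1) + sum of payload sizes of segments 1..i-1.
Segment 1: SEQ = 36164, payload = 545 bytes
Segment 2: SEQ = 36709, payload = 688 bytes
Segment 3: SEQ = 37397, payload = 289 bytes
Segment 4: SEQ = 37686, payload = 1195 bytes
SEQ of segment 4 = 36164 + 545 + 688 + 289 = 37686

37686


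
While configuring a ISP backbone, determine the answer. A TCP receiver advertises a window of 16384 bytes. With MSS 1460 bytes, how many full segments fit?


Given: RWND = 16384 bytes, MSS = 1460 bytes
Full segments = floor(RWND / MSS)
Full segments = floor(16384 / 1460)
Full segments = floor(11.2219) = 11

11


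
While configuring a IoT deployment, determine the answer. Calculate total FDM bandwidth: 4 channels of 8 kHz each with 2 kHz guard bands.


Given: 4 channels, 8 kHz each, guard = 2 kHz
Channel bandwidth = 4 * 8 = 32 kHz
Guard bands = 3 gaps * 2 kHz = 6 kHz
Total = 32 + 6 = 38 kHz

38


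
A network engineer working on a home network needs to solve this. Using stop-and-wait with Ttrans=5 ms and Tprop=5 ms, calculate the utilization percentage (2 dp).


Given: Ttrans = 5 ms, Tprop = 5 ms
RTT = 2 * Tprop = 2 * 5 = 10 ms
U = Ttrans / (Ttrans + RTT)
U = 5 / (5 + 10)
U = 5 / 15 = 0.333333
U% = 33.33%

33.33


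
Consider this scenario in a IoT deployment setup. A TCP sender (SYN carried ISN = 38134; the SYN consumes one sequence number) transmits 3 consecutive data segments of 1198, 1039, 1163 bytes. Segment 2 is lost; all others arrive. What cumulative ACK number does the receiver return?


SYN uses sequence number 38134; first data byte = ISN + 1 = 38135.
Segment 1: SEQ = 38135, len = 1198 B, covers [38135, 39332]
Segment 2: SEQ = 39333, len = 1039 B, covers [39333, 40371] [LOST]
Segment 3: SEQ = 40372, len = 1163 B, covers [40372, 41534]
In-order data received: bytes [38135, 39332] (segments 1..1).
Segment 2 missing -> gap begins at byte 39333; later segments buffered out of order.
Cumulative ACK = next expected in-order byte = 38135 + 1198 = 39333

39333


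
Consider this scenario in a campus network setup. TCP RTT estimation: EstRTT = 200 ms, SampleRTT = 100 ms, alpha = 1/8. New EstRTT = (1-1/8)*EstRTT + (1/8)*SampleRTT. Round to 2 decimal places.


Given: EstRTT = 200 ms, SampleRTT = 100 ms, alpha = 1/8
New EstRTT = (1 - alpha) * EstRTT + alpha * SampleRTT
(7/8) * 200 = 175
(1/8) * 100 = 12.5
New EstRTT = 175 + 12.5 = 187.5 ms -> 187.50 ms (2 dp)

187.50


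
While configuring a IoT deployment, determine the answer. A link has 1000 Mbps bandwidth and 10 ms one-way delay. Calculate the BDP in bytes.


Given: bandwidth = 1000 Mbps, delay = 10 ms
BDP in bits = 1000 * 10^6 * 10 / 1000
BDP in bits = 10000000
BDP in bytes = 10000000 / 8 = 1250000

1250000


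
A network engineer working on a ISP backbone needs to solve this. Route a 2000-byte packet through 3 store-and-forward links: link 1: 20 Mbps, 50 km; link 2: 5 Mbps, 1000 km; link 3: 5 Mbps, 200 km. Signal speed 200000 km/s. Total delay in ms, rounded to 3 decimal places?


Packet = 2000 bytes = 16000 bits. Store-and-forward: sum (t_trans + t_prop) per link.
Link 1: t_trans = 16000/(20*10^6) s = 0.8000 ms; t_prop = 50/200000 s = 0.2500 ms; subtotal = 1.0500 ms
Link 2: t_trans = 16000/(5*10^6) s = 3.2000 ms; t_prop = 1000/200000 s = 5.0000 ms; subtotal = 8.2000 ms
Link 3: t_trans = 16000/(5*10^6) s = 3.2000 ms; t_prop = 200/200000 s = 1.0000 ms; subtotal = 4.2000 ms
End-to-end = 1.0500 + 8.2000 + 4.2000 = 13.4500 ms -> 13.450 ms (3 dp)

13.450


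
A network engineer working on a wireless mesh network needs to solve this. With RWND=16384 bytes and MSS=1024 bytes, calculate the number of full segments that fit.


Given: RWND = 16384 bytes, MSS = 1024 bytes
Full segments = floor(RWND / MSS)
Full segments = floor(16384 / 1024)
Full segments = floor(16.0) = 16

16


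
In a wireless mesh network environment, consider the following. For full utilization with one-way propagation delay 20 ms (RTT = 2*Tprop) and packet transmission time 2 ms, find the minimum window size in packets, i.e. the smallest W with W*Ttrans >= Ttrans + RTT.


Given: Ttrans = 2 ms, RTT = 40 ms (= 2 * Tprop, Tprop = 20 ms)
Time until first ACK returns = Ttrans + RTT = 2 + 40 = 42 ms
Need W * Ttrans >= Ttrans + RTT  ->  W >= (Ttrans + RTT) / Ttrans
(Ttrans + RTT) / Ttrans = 42 / 2 = 21
W_min = ceil(21) = 21

21


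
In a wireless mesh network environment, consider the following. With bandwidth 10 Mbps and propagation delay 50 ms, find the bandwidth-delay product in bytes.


Given: bandwidth = 10 Mbps, delay = 50 ms
BDP in bits = 10 * 10^6 * 50 / 1000
BDP in bits = 500000
BDP in bytes = 500000 / 8 = 62500

62500


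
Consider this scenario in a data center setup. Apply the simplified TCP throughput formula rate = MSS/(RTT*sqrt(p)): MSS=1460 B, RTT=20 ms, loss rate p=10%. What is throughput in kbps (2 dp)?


Given: MSS = 1460 bytes, RTT = 20 ms, loss = 10%
RTT in seconds = 20 / 1000 = 0.02
Loss rate = 10% = 0.1
sqrt(loss) = sqrt(0.1) = 0.316227766017
Throughput (bytes/s) = 1460 / (0.02 * 0.316227766017) = 230846.2692
Throughput (kbps) = 230846.2692 * 8 / 1000 = 1846.770154 -> 1846.77 kbps (2 dp)

1846.77


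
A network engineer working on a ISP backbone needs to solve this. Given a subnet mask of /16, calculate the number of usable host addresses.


Given: subnet mask /16
Host bits = 32 - 16 = 16
Total addresses = 2^16 = 65536
Usable hosts = 65536 - 2 (network + broadcast) = 65534

65534


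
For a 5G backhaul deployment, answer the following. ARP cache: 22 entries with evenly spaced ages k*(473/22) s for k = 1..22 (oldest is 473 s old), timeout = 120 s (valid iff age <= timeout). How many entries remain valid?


Ages are k * 473/22 s for k = 1..22 (spacing = 21.5000 s).
Entry k is valid iff k * 473/22 <= 120 iff k <= 22 * 120 / 473 = 5.5814
n_valid = floor(5.5814) = 5
(n_stale = 22 - 5 = 17)

5


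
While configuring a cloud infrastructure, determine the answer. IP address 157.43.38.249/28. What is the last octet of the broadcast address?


Given: IP = 157.43.38.249, prefix = /28
Host bits = 32 - 28 = 4
Network last octet = 249 AND mask = 240
Host part size = 2^4 - 1 = 15
Broadcast last octet = 240 OR 15 = 255

255


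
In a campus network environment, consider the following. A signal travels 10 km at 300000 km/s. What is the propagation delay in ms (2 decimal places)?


Given: distance = 10 km, speed = 300000 km/s
Delay = distance / speed = 10 / 300000 seconds
Delay in ms = 10 * 1000 / 300000
Delay = 0.0333 ms
Rounded to 2 dp = 0.03 ms

0.03


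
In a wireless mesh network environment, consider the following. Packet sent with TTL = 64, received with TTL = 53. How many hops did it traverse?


Given: initial TTL = 64, received TTL = 53
Hops = initial TTL - received TTL
Hops = 64 - 53 = 11

11


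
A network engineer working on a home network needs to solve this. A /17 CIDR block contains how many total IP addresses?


Given: CIDR prefix /17
Host bits = 32 - 17 = 15
Total addresses = 2^15 = 32768

32768


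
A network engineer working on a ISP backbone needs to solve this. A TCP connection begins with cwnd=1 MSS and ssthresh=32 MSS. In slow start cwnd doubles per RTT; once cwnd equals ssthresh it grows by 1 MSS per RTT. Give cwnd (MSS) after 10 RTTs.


RTT 0: cwnd = 1 MSS (initial)
RTT 1: cwnd = 2 MSS (slow start, doubled)
RTT 2: cwnd = 4 MSS (slow start, doubled)
RTT 3: cwnd = 8 MSS (slow start, doubled)
RTT 4: cwnd = 16 MSS (slow start, doubled)
RTT 5: cwnd = 32 MSS (slow start, doubled)
RTT 6: cwnd = 33 MSS (congestion avoidance, +1)
RTT 7: cwnd = 34 MSS (congestion avoidance, +1)
RTT 8: cwnd = 35 MSS (congestion avoidance, +1)
RTT 9: cwnd = 36 MSS (congestion avoidance, +1)
RTT 10: cwnd = 37 MSS (congestion avoidance, +1)

37


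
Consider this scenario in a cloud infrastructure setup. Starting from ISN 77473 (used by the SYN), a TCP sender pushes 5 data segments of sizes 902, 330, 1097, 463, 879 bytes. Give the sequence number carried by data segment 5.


The SYN occupies sequence number ISN = 77473, so the first data byte is ISN + 1 = 77474.
SEQ of data segment i = (ISN + 1) + sum of payload sizes of segments 1..i-1.
Segment 1: SEQ = 77474, payload = 902 bytes
Segment 2: SEQ = 78376, payload = 330 bytes
Segment 3: SEQ = 78706, payload = 1097 bytes
Segment 4: SEQ = 79803, payload = 463 bytes
Segment 5: SEQ = 80266, payload = 879 bytes
SEQ of segment 5 = 77474 + 902 + 330 + 1097 + 463 = 80266

80266


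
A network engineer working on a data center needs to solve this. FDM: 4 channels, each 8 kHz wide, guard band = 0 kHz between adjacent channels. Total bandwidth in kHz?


Given: 4 channels, 8 kHz each, guard = 0 kHz
Channel bandwidth = 4 * 8 = 32 kHz
Guard bands = 3 gaps * 0 kHz = 0 kHz
Total = 32 + 0 = 32 kHz

32


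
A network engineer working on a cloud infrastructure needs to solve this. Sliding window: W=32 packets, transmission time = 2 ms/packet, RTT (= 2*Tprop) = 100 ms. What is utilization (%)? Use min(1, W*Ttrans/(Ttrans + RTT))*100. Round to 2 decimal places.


Given: W = 32, Ttrans = 2 ms, RTT = 100 ms (= 2 * Tprop, Tprop = 50 ms)
Cycle time = Ttrans + RTT = 2 + 100 = 102 ms (first packet sent until its ACK returns)
W * Ttrans = 32 * 2 = 64 ms of sending per cycle
W * Ttrans / (Ttrans + RTT) = 64 / 102 = 0.627451
U = min(1, 0.627451) = 0.627451
U% = 62.75%

62.75


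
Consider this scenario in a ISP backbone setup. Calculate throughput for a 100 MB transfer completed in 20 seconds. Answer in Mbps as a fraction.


Given: file = 100 MB, time = 20 s
File in Mb = 100 * 8 = 800 Mb
Throughput = 800 / 20 Mbps
Throughput = 40 Mbps

40


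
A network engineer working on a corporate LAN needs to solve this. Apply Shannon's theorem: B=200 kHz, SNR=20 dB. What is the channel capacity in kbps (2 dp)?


Given: B = 200 kHz, SNR = 20 dB
SNR linear = 10^(20/10) = 100
1 + SNR = 101
log2(101) = 6.6582114828
C = 200 * 1000 * 6.6582114828 = 1331642.2966 bps
C = 1331.642297 kbps -> 1331.64 kbps (2 dp)

1331.64


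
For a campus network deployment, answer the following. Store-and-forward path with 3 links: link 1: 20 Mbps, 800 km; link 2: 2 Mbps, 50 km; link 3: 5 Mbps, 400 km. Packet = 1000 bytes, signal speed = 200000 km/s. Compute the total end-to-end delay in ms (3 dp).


Packet = 1000 bytes = 8000 bits. Store-and-forward: sum (t_trans + t_prop) per link.
Link 1: t_trans = 8000/(20*10^6) s = 0.4000 ms; t_prop = 800/200000 s = 4.0000 ms; subtotal = 4.4000 ms
Link 2: t_trans = 8000/(2*10^6) s = 4.0000 ms; t_prop = 50/200000 s = 0.2500 ms; subtotal = 4.2500 ms
Link 3: t_trans = 8000/(5*10^6) s = 1.6000 ms; t_prop = 400/200000 s = 2.0000 ms; subtotal = 3.6000 ms
End-to-end = 4.4000 + 4.2500 + 3.6000 = 12.2500 ms -> 12.250 ms (3 dp)

12.250


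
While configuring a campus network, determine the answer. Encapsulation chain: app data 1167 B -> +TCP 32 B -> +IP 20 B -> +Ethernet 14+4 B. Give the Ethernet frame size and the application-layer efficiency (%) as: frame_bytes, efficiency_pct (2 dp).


TCP segment = 1167 + 32 = 1199 B
IP packet = 1199 + 20 = 1219 B
Ethernet frame = 1219 + 14 + 4 = 1237 B
Efficiency = app / frame = 1167 / 1237 = 0.943411 = 94.3411% -> 94.34% (2 dp)

1237, 94.34


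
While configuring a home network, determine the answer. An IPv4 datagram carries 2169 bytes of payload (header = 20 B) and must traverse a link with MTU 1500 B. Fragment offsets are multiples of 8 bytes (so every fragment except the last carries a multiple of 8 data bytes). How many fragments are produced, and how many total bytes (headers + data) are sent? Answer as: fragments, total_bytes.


Max data per non-final fragment = floor((MTU - header)/8)*8 = floor((1500 - 20)/8)*8 = floor(1480/8)*8 = 1480 B
Final fragment needs no 8-byte alignment: it can carry up to MTU - header = 1480 B
Non-final fragments needed = ceil((payload - 1480) / 1480) = ceil(689/1480) = ceil(0.4655) = 1
Number of fragments = 1 + 1 = 2
Fragment sizes (data): 1 * 1480 B + 689 B (last, 689 <= 1480 OK)
Total bytes sent = payload + n_frags * header = 2169 + 2*20 = 2169 + 40 = 2209 B

2, 2209


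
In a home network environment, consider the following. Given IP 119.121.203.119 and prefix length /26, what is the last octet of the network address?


Given: IP = 119.121.203.119, prefix = /26
Subnet mask = 255.255.255.192
Last octet of IP: 119
Last octet of mask: 192
Network last octet = 119 AND 192 = 64

64


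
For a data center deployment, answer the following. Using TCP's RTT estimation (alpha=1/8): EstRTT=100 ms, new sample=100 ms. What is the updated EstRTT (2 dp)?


Given: EstRTT = 100 ms, SampleRTT = 100 ms, alpha = 1/8
New EstRTT = (1 - alpha) * EstRTT + alpha * SampleRTT
(7/8) * 100 = 87.5
(1/8) * 100 = 12.5
New EstRTT = 87.5 + 12.5 = 100 ms -> 100.00 ms (2 dp)

100.00


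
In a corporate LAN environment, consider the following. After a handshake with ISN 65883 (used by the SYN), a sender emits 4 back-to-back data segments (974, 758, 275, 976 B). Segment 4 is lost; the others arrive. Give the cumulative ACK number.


SYN uses sequence number 65883; first data byte = ISN + 1 = 65884.
Segment 1: SEQ = 65884, len = 974 B, covers [65884, 66857]
Segment 2: SEQ = 66858, len = 758 B, covers [66858, 67615]
Segment 3: SEQ = 67616, len = 275 B, covers [67616, 67890]
Segment 4: SEQ = 67891, len = 976 B, covers [67891, 68866] [LOST]
In-order data received: bytes [65884, 67890] (segments 1..3).
Segment 4 missing -> gap begins at byte 67891.
Cumulative ACK = next expected in-order byte = 65884 + 974 + 758 + 275 = 67891

67891


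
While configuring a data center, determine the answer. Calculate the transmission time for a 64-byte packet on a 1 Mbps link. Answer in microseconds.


Given: packet = 64 bytes, bandwidth = 1 Mbps
Packet in bits = 64 * 8 = 512 bits
Bandwidth = 1 * 10^6 = 1000000 bps
Time = 512 / 1000000 seconds
Time in us = 512 * 10^6 / 1000000 = 512

512


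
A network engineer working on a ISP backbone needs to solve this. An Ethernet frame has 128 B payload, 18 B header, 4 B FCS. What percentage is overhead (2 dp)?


Given: payload = 128 B, header = 18 B, trailer = 4 B
Overhead bytes = header + trailer = 18 + 4 = 22
Total frame = payload + overhead = 128 + 22 = 150
Overhead % = 22 / 150 * 100 = 14.6667% -> 14.67% (2 dp)

14.67


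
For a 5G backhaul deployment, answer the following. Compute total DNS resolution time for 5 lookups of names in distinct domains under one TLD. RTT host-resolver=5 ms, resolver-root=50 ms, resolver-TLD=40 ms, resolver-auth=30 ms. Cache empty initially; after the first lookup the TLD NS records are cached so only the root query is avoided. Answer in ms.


Lookup 1 (cold cache): local + root + TLD + auth = 5 + 50 + 40 + 30 = 125 ms
Lookups 2..5 (TLD NS cached -> skip root; new domain -> still ask TLD and auth): local + TLD + auth = 5 + 40 + 30 = 75 ms each
Remaining 4 lookups: 4 * 75 = 300 ms
Total = 125 + 300 = 425 ms

425


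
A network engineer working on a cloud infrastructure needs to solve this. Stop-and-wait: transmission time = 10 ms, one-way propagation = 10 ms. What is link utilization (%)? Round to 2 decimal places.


Given: Ttrans = 10 ms, Tprop = 10 ms
RTT = 2 * Tprop = 2 * 10 = 20 ms
U = Ttrans / (Ttrans + RTT)
U = 10 / (10 + 20)
U = 10 / 30 = 0.333333
U% = 33.33%

33.33


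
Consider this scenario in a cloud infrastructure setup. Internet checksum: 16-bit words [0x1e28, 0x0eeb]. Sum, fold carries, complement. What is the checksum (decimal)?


Given words: [0x1e28, 0x0eeb]
Step 1: Sum all words
Raw sum = 7720 + 3819 = 11539
One's complement = ~11539 & 0xFFFF = 53996

53996


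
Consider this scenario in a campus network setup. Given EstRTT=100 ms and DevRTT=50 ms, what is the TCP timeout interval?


Given: EstRTT = 100 ms, DevRTT = 50 ms
Timeout = EstRTT + 4 * DevRTT
4 * DevRTT = 4 * 50 = 200
Timeout = 100 + 200 = 300 ms

300


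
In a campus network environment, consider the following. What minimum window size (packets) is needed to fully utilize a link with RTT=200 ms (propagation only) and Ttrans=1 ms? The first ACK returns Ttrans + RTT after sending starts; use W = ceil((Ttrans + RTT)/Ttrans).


Given: Ttrans = 1 ms, RTT = 200 ms (= 2 * Tprop, Tprop = 100 ms)
Time until first ACK returns = Ttrans + RTT = 1 + 200 = 201 ms
Need W * Ttrans >= Ttrans + RTT  ->  W >= (Ttrans + RTT) / Ttrans
(Ttrans + RTT) / Ttrans = 201 / 1 = 201
W_min = ceil(201) = 201

201


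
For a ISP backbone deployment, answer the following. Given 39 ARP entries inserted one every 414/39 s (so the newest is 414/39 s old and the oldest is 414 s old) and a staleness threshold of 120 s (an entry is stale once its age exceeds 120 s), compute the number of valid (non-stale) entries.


Ages are k * 414/39 s for k = 1..39 (spacing = 10.6154 s).
Entry k is valid iff k * 414/39 <= 120 iff k <= 39 * 120 / 414 = 11.3043
n_valid = floor(11.3043) = 11
(n_stale = 39 - 11 = 28)

11


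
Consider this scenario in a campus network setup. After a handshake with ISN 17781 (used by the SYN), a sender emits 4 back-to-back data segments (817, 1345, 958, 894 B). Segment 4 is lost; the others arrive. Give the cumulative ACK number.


SYN uses sequence number 17781; first data byte = ISN + 1 = 17782.
Segment 1: SEQ = 17782, len = 817 B, covers [17782, 18598]
Segment 2: SEQ = 18599, len = 1345 B, covers [18599, 19943]
Segment 3: SEQ = 19944, len = 958 B, covers [19944, 20901]
Segment 4: SEQ = 20902, len = 894 B, covers [20902, 21795] [LOST]
In-order data received: bytes [17782, 20901] (segments 1..3).
Segment 4 missing -> gap begins at byte 20902.
Cumulative ACK = next expected in-order byte = 17782 + 817 + 1345 + 958 = 20902

20902


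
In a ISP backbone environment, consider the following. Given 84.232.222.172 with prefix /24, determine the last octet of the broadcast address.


Given: IP = 84.232.222.172, prefix = /24
Host bits = 32 - 24 = 8
Network last octet = 172 AND mask = 0
Host part size = 2^8 - 1 = 255
Broadcast last octet = 0 OR 255 = 255

255


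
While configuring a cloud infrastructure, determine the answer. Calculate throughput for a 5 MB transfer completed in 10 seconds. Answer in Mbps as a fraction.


Given: file = 5 MB, time = 10 s
File in Mb = 5 * 8 = 40 Mb
Throughput = 40 / 10 Mbps
Throughput = 4 Mbps

4


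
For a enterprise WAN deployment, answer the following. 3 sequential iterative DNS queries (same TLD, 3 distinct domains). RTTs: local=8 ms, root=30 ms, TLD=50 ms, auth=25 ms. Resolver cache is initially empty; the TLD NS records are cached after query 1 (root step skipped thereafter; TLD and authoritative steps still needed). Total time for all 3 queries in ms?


Lookup 1 (cold cache): local + root + TLD + auth = 8 + 30 + 50 + 25 = 113 ms
Lookups 2..3 (TLD NS cached -> skip root; new domain -> still ask TLD and auth): local + TLD + auth = 8 + 50 + 25 = 83 ms each
Remaining 2 lookups: 2 * 83 = 166 ms
Total = 113 + 166 = 279 ms

279


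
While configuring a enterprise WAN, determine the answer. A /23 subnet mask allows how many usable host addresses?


Given: subnet mask /23
Host bits = 32 - 23 = 9
Total addresses = 2^9 = 512
Usable hosts = 512 - 2 (network + broadcast) = 510

510


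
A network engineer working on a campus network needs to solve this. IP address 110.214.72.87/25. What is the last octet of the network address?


Given: IP = 110.214.72.87, prefix = /25
Subnet mask = 255.255.255.128
Last octet of IP: 87
Last octet of mask: 128
Network last octet = 87 AND 128 = 0

0


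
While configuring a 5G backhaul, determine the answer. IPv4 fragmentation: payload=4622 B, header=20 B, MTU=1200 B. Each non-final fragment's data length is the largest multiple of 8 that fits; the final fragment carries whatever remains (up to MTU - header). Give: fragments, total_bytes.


Max data per non-final fragment = floor((MTU - header)/8)*8 = floor((1200 - 20)/8)*8 = floor(1180/8)*8 = 1176 B
Final fragment needs no 8-byte alignment: it can carry up to MTU - header = 1180 B
Non-final fragments needed = ceil((payload - 1180) / 1176) = ceil(3442/1176) = ceil(2.9269) = 3
Number of fragments = 3 + 1 = 4
Fragment sizes (data): 3 * 1176 B + 1094 B (last, 1094 <= 1180 OK)
Total bytes sent = payload + n_frags * header = 4622 + 4*20 = 4622 + 80 = 4702 B

4, 4702


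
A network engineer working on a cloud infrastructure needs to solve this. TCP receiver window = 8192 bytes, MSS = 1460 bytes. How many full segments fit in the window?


Given: RWND = 8192 bytes, MSS = 1460 bytes
Full segments = floor(RWND / MSS)
Full segments = floor(8192 / 1460)
Full segments = floor(5.611) = 5

5


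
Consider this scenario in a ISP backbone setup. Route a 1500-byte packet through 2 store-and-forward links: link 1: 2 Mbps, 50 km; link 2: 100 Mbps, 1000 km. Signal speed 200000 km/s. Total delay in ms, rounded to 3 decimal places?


Packet = 1500 bytes = 12000 bits. Store-and-forward: sum (t_trans + t_prop) per link.
Link 1: t_trans = 12000/(2*10^6) s = 6.0000 ms; t_prop = 50/200000 s = 0.2500 ms; subtotal = 6.2500 ms
Link 2: t_trans = 12000/(100*10^6) s = 0.1200 ms; t_prop = 1000/200000 s = 5.0000 ms; subtotal = 5.1200 ms
End-to-end = 6.2500 + 5.1200 = 11.3700 ms -> 11.370 ms (3 dp)

11.370


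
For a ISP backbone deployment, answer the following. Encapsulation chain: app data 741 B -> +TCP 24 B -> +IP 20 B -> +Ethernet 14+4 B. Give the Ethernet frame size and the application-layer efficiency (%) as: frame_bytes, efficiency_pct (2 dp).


TCP segment = 741 + 24 = 765 B
IP packet = 765 + 20 = 785 B
Ethernet frame = 785 + 14 + 4 = 803 B
Efficiency = app / frame = 741 / 803 = 0.922790 = 92.2790% -> 92.28% (2 dp)

803, 92.28


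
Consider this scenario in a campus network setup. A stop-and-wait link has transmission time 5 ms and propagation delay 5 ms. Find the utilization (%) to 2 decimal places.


Given: Ttrans = 5 ms, Tprop = 5 ms
RTT = 2 * Tprop = 2 * 5 = 10 ms
U = Ttrans / (Ttrans + RTT)
U = 5 / (5 + 10)
U = 5 / 15 = 0.333333
U% = 33.33%

33.33


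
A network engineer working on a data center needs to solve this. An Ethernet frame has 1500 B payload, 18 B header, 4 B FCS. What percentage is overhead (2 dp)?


Given: payload = 1500 B, header = 18 B, trailer = 4 B
Overhead bytes = header + trailer = 18 + 4 = 22
Total frame = payload + overhead = 1500 + 22 = 1522
Overhead % = 22 / 1522 * 100 = 1.4455% -> 1.45% (2 dp)

1.45


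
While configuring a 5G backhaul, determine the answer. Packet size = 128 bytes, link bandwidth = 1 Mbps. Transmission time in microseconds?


Given: packet = 128 bytes, bandwidth = 1 Mbps
Packet in bits = 128 * 8 = 1024 bits
Bandwidth = 1 * 10^6 = 1000000 bps
Time = 1024 / 1000000 seconds
Time in us = 1024 * 10^6 / 1000000 = 1024

1024


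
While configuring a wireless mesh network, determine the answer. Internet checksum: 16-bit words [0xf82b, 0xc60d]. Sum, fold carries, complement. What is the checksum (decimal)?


Given words: [0xf82b, 0xc60d]
Step 1: Sum all words
Raw sum = 63531 + 50701 = 114232
Step 2: Fold carry: (48696 + 1) = 48697
One's complement = ~48697 & 0xFFFF = 16838

16838
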